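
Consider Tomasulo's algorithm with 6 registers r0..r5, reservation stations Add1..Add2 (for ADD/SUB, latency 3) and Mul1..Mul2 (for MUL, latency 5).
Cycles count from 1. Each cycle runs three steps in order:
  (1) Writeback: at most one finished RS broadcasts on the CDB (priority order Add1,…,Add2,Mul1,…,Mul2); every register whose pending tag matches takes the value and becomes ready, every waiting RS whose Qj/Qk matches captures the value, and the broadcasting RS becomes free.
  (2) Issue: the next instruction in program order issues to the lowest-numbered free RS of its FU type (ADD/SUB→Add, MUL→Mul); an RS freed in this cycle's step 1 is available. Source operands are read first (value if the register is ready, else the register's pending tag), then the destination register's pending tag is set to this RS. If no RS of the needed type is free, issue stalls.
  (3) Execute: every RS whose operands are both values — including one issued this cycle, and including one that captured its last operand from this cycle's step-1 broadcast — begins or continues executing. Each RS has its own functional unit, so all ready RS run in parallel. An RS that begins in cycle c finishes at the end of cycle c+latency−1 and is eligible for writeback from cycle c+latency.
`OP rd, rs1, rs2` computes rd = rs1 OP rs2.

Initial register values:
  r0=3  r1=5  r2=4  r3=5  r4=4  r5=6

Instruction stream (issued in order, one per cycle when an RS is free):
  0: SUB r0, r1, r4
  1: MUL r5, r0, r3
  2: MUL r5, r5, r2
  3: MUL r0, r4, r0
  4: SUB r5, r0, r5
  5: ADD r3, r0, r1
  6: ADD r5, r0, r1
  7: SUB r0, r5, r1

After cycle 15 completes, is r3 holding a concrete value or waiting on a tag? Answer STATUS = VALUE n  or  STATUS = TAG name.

cycle 1: issue SUB r0<-Add1 // r0:Add1,r1:5,r2:4,r3:5,r4:4,r5:6
cycle 2: issue MUL r5<-Mul1 // r0:Add1,r1:5,r2:4,r3:5,r4:4,r5:Mul1
cycle 3: issue MUL r5<-Mul2 // r0:Add1,r1:5,r2:4,r3:5,r4:4,r5:Mul2
cycle 4: CDB Add1=1; stall // r0:1,r1:5,r2:4,r3:5,r4:4,r5:Mul2
cycle 5: stall // r0:1,r1:5,r2:4,r3:5,r4:4,r5:Mul2
cycle 6: stall // r0:1,r1:5,r2:4,r3:5,r4:4,r5:Mul2
cycle 7: stall // r0:1,r1:5,r2:4,r3:5,r4:4,r5:Mul2
cycle 8: stall // r0:1,r1:5,r2:4,r3:5,r4:4,r5:Mul2
cycle 9: CDB Mul1=5; issue MUL r0<-Mul1 // r0:Mul1,r1:5,r2:4,r3:5,r4:4,r5:Mul2
cycle 10: issue SUB r5<-Add1 // r0:Mul1,r1:5,r2:4,r3:5,r4:4,r5:Add1
cycle 11: issue ADD r3<-Add2 // r0:Mul1,r1:5,r2:4,r3:Add2,r4:4,r5:Add1
cycle 12: stall // r0:Mul1,r1:5,r2:4,r3:Add2,r4:4,r5:Add1
cycle 13: stall // r0:Mul1,r1:5,r2:4,r3:Add2,r4:4,r5:Add1
cycle 14: CDB Mul1=4; stall // r0:4,r1:5,r2:4,r3:Add2,r4:4,r5:Add1
cycle 15: CDB Mul2=20; stall // r0:4,r1:5,r2:4,r3:Add2,r4:4,r5:Add1

STATUS = TAG Add2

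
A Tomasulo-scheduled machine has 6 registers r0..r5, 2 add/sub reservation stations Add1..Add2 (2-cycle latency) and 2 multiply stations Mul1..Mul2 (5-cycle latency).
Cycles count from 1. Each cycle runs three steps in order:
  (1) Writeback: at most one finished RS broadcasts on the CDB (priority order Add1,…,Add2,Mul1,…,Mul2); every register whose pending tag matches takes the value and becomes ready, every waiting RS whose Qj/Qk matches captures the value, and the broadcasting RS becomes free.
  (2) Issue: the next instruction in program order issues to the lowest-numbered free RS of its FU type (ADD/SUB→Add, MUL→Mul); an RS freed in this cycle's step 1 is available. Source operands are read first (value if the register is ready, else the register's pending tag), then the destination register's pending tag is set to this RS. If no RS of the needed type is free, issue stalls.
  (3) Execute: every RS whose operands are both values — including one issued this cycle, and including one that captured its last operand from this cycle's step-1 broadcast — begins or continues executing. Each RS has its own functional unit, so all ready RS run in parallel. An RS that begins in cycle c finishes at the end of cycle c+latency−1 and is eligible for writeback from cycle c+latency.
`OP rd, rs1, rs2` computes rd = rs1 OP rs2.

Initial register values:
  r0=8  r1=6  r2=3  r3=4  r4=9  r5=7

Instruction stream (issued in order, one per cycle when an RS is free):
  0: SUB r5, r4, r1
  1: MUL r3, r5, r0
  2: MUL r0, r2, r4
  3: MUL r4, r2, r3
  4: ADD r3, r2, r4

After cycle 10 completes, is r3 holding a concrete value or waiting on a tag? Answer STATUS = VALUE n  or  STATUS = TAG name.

cycle 1: issue SUB r5<-Add1 // r0:8,r1:6,r2:3,r3:4,r4:9,r5:Add1
cycle 2: issue MUL r3<-Mul1 // r0:8,r1:6,r2:3,r3:Mul1,r4:9,r5:Add1
cycle 3: CDB Add1=3; issue MUL r0<-Mul2 // r0:Mul2,r1:6,r2:3,r3:Mul1,r4:9,r5:3
cycle 4: stall // r0:Mul2,r1:6,r2:3,r3:Mul1,r4:9,r5:3
cycle 5: stall // r0:Mul2,r1:6,r2:3,r3:Mul1,r4:9,r5:3
cycle 6: stall // r0:Mul2,r1:6,r2:3,r3:Mul1,r4:9,r5:3
cycle 7: stall // r0:Mul2,r1:6,r2:3,r3:Mul1,r4:9,r5:3
cycle 8: CDB Mul1=24; issue MUL r4<-Mul1 // r0:Mul2,r1:6,r2:3,r3:24,r4:Mul1,r5:3
cycle 9: CDB Mul2=27; issue ADD r3<-Add1 // r0:27,r1:6,r2:3,r3:Add1,r4:Mul1,r5:3
cycle 10: - // r0:27,r1:6,r2:3,r3:Add1,r4:Mul1,r5:3

STATUS = TAG Add1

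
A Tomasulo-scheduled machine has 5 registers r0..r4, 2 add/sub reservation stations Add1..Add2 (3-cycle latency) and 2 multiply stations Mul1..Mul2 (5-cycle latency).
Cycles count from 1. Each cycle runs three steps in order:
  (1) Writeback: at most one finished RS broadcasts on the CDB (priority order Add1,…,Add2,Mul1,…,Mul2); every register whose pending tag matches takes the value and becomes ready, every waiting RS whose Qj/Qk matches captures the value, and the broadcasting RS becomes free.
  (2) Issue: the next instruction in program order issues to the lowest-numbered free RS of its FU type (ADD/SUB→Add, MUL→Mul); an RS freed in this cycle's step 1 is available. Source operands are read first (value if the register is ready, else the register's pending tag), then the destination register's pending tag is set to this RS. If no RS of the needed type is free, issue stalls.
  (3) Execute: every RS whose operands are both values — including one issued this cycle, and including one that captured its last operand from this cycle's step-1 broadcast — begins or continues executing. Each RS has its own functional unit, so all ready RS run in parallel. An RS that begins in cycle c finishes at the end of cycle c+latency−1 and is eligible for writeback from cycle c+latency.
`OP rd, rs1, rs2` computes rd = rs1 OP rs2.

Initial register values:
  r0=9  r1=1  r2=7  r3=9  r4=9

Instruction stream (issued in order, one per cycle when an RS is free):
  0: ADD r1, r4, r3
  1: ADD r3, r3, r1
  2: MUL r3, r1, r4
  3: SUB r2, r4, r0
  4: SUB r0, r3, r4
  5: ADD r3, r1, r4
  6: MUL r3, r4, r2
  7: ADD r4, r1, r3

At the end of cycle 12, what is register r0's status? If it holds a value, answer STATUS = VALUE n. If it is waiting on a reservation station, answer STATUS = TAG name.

STATUS = VALUE 153

c1: issue ADD r1<-Add1 | r0:9,r1:Add1,r2:7,r3:9,r4:9
c2: issue ADD r3<-Add2 | r0:9,r1:Add1,r2:7,r3:Add2,r4:9
c3: issue MUL r3<-Mul1 | r0:9,r1:Add1,r2:7,r3:Mul1,r4:9
c4: CDB Add1=18; issue SUB r2<-Add1 | r0:9,r1:18,r2:Add1,r3:Mul1,r4:9
c5: stall | r0:9,r1:18,r2:Add1,r3:Mul1,r4:9
c6: stall | r0:9,r1:18,r2:Add1,r3:Mul1,r4:9
c7: CDB Add1=0; issue SUB r0<-Add1 | r0:Add1,r1:18,r2:0,r3:Mul1,r4:9
c8: CDB Add2=27; issue ADD r3<-Add2 | r0:Add1,r1:18,r2:0,r3:Add2,r4:9
c9: CDB Mul1=162; issue MUL r3<-Mul1 | r0:Add1,r1:18,r2:0,r3:Mul1,r4:9
c10: stall | r0:Add1,r1:18,r2:0,r3:Mul1,r4:9
c11: CDB Add2=27; issue ADD r4<-Add2 | r0:Add1,r1:18,r2:0,r3:Mul1,r4:Add2
c12: CDB Add1=153 | r0:153,r1:18,r2:0,r3:Mul1,r4:Add2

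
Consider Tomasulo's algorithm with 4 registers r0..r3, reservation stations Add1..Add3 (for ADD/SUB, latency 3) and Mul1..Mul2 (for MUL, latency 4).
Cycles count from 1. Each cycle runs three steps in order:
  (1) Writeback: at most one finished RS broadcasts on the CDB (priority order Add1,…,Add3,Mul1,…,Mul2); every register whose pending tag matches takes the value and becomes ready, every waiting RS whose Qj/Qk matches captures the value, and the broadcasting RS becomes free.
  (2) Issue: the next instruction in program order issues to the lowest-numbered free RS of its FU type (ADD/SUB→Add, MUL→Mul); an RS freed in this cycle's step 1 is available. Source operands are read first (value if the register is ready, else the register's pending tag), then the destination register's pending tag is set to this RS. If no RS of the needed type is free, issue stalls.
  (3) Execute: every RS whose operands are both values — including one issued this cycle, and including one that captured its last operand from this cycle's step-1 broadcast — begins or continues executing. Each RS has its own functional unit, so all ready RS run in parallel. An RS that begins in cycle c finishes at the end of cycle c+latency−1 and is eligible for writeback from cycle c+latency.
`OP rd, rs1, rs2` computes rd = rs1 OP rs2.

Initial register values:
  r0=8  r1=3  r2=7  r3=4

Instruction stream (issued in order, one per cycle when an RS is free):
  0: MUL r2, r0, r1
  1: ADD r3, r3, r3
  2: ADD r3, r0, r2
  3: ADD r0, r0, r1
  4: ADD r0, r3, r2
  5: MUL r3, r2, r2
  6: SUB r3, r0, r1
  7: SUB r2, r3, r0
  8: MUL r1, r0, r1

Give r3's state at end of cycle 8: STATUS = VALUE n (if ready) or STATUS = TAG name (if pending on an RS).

STATUS = TAG Add3

  c1: issue MUL r2<-Mul1  regs: r0:8,r1:3,r2:Mul1,r3:4
  c2: issue ADD r3<-Add1  regs: r0:8,r1:3,r2:Mul1,r3:Add1
  c3: issue ADD r3<-Add2  regs: r0:8,r1:3,r2:Mul1,r3:Add2
  c4: issue ADD r0<-Add3  regs: r0:Add3,r1:3,r2:Mul1,r3:Add2
  c5: CDB Add1=8; issue ADD r0<-Add1  regs: r0:Add1,r1:3,r2:Mul1,r3:Add2
  c6: CDB Mul1=24; issue MUL r3<-Mul1  regs: r0:Add1,r1:3,r2:24,r3:Mul1
  c7: CDB Add3=11; issue SUB r3<-Add3  regs: r0:Add1,r1:3,r2:24,r3:Add3
  c8: stall  regs: r0:Add1,r1:3,r2:24,r3:Add3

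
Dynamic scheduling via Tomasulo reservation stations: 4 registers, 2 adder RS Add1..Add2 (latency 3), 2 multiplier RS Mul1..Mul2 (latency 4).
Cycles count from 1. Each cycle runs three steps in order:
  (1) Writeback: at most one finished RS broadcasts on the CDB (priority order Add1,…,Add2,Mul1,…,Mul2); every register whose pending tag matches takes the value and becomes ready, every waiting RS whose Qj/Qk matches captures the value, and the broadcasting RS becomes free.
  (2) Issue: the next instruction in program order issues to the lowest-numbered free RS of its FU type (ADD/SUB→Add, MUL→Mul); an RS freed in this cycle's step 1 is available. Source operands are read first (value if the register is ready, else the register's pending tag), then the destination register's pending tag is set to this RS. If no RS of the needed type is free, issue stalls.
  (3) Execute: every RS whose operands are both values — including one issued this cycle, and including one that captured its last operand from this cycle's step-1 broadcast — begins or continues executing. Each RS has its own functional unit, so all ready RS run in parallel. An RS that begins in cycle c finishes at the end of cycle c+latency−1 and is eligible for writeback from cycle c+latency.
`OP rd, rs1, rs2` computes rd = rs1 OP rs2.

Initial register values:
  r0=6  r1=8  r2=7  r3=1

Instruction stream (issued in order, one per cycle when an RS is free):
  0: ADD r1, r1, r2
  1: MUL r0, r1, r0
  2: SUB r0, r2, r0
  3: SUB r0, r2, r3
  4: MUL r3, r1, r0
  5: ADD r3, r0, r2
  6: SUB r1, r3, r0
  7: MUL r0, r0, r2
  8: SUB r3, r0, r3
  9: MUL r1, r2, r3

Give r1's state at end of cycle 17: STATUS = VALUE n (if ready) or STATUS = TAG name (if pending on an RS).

c1: issue ADD r1<-Add1 | r0:6,r1:Add1,r2:7,r3:1
c2: issue MUL r0<-Mul1 | r0:Mul1,r1:Add1,r2:7,r3:1
c3: issue SUB r0<-Add2 | r0:Add2,r1:Add1,r2:7,r3:1
c4: CDB Add1=15; issue SUB r0<-Add1 | r0:Add1,r1:15,r2:7,r3:1
c5: issue MUL r3<-Mul2 | r0:Add1,r1:15,r2:7,r3:Mul2
c6: stall | r0:Add1,r1:15,r2:7,r3:Mul2
c7: CDB Add1=6; issue ADD r3<-Add1 | r0:6,r1:15,r2:7,r3:Add1
c8: CDB Mul1=90; stall | r0:6,r1:15,r2:7,r3:Add1
c9: stall | r0:6,r1:15,r2:7,r3:Add1
c10: CDB Add1=13; issue SUB r1<-Add1 | r0:6,r1:Add1,r2:7,r3:13
c11: CDB Add2=-83; issue MUL r0<-Mul1 | r0:Mul1,r1:Add1,r2:7,r3:13
c12: CDB Mul2=90; issue SUB r3<-Add2 | r0:Mul1,r1:Add1,r2:7,r3:Add2
c13: CDB Add1=7; issue MUL r1<-Mul2 | r0:Mul1,r1:Mul2,r2:7,r3:Add2
c14: - | r0:Mul1,r1:Mul2,r2:7,r3:Add2
c15: CDB Mul1=42 | r0:42,r1:Mul2,r2:7,r3:Add2
c16: - | r0:42,r1:Mul2,r2:7,r3:Add2
c17: - | r0:42,r1:Mul2,r2:7,r3:Add2

STATUS = TAG Mul2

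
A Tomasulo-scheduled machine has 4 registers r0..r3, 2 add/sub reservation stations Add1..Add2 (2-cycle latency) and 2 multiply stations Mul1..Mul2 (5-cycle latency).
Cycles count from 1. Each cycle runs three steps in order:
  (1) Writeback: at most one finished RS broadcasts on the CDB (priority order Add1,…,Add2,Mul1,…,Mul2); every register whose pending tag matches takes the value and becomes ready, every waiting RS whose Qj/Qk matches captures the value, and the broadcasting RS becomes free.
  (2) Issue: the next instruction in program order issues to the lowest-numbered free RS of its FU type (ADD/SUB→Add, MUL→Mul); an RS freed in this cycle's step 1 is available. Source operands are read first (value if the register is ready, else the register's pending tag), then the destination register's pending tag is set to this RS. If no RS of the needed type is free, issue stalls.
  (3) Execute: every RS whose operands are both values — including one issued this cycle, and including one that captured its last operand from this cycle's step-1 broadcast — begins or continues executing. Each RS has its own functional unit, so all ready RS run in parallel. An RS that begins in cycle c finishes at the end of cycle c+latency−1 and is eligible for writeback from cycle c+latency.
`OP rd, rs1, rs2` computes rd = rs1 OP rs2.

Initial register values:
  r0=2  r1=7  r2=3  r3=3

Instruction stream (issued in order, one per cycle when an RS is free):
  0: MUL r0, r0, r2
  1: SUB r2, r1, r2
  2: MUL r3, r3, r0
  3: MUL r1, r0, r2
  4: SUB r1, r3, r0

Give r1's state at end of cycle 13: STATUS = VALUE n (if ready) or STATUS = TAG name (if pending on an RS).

STATUS = TAG Add1

  c1: issue MUL r0<-Mul1  regs: r0:Mul1,r1:7,r2:3,r3:3
  c2: issue SUB r2<-Add1  regs: r0:Mul1,r1:7,r2:Add1,r3:3
  c3: issue MUL r3<-Mul2  regs: r0:Mul1,r1:7,r2:Add1,r3:Mul2
  c4: CDB Add1=4; stall  regs: r0:Mul1,r1:7,r2:4,r3:Mul2
  c5: stall  regs: r0:Mul1,r1:7,r2:4,r3:Mul2
  c6: CDB Mul1=6; issue MUL r1<-Mul1  regs: r0:6,r1:Mul1,r2:4,r3:Mul2
  c7: issue SUB r1<-Add1  regs: r0:6,r1:Add1,r2:4,r3:Mul2
  c8: -  regs: r0:6,r1:Add1,r2:4,r3:Mul2
  c9: -  regs: r0:6,r1:Add1,r2:4,r3:Mul2
  c10: -  regs: r0:6,r1:Add1,r2:4,r3:Mul2
  c11: CDB Mul1=24  regs: r0:6,r1:Add1,r2:4,r3:Mul2
  c12: CDB Mul2=18  regs: r0:6,r1:Add1,r2:4,r3:18
  c13: -  regs: r0:6,r1:Add1,r2:4,r3:18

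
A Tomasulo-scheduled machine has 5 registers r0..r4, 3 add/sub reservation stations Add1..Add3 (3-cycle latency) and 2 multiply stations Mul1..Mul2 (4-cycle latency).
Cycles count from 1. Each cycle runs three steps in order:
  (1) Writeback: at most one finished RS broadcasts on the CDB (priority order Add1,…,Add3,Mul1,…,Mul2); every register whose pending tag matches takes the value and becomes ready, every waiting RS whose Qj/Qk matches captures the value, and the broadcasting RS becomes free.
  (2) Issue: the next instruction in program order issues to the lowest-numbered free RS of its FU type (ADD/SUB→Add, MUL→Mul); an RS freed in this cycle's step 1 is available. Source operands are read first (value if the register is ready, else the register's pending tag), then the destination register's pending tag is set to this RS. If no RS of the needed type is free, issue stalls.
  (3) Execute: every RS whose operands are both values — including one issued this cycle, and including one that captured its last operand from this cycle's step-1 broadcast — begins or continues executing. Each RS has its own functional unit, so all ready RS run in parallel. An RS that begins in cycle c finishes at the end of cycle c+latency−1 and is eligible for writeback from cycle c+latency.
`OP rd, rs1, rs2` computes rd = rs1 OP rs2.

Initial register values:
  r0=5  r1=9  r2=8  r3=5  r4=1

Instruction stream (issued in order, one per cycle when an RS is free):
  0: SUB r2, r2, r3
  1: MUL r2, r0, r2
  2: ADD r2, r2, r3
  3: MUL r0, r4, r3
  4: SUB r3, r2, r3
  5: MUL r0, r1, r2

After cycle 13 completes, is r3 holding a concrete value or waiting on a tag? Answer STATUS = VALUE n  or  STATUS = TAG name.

c1: issue SUB r2<-Add1 | r0:5,r1:9,r2:Add1,r3:5,r4:1
c2: issue MUL r2<-Mul1 | r0:5,r1:9,r2:Mul1,r3:5,r4:1
c3: issue ADD r2<-Add2 | r0:5,r1:9,r2:Add2,r3:5,r4:1
c4: CDB Add1=3; issue MUL r0<-Mul2 | r0:Mul2,r1:9,r2:Add2,r3:5,r4:1
c5: issue SUB r3<-Add1 | r0:Mul2,r1:9,r2:Add2,r3:Add1,r4:1
c6: stall | r0:Mul2,r1:9,r2:Add2,r3:Add1,r4:1
c7: stall | r0:Mul2,r1:9,r2:Add2,r3:Add1,r4:1
c8: CDB Mul1=15; issue MUL r0<-Mul1 | r0:Mul1,r1:9,r2:Add2,r3:Add1,r4:1
c9: CDB Mul2=5 | r0:Mul1,r1:9,r2:Add2,r3:Add1,r4:1
c10: - | r0:Mul1,r1:9,r2:Add2,r3:Add1,r4:1
c11: CDB Add2=20 | r0:Mul1,r1:9,r2:20,r3:Add1,r4:1
c12: - | r0:Mul1,r1:9,r2:20,r3:Add1,r4:1
c13: - | r0:Mul1,r1:9,r2:20,r3:Add1,r4:1

STATUS = TAG Add1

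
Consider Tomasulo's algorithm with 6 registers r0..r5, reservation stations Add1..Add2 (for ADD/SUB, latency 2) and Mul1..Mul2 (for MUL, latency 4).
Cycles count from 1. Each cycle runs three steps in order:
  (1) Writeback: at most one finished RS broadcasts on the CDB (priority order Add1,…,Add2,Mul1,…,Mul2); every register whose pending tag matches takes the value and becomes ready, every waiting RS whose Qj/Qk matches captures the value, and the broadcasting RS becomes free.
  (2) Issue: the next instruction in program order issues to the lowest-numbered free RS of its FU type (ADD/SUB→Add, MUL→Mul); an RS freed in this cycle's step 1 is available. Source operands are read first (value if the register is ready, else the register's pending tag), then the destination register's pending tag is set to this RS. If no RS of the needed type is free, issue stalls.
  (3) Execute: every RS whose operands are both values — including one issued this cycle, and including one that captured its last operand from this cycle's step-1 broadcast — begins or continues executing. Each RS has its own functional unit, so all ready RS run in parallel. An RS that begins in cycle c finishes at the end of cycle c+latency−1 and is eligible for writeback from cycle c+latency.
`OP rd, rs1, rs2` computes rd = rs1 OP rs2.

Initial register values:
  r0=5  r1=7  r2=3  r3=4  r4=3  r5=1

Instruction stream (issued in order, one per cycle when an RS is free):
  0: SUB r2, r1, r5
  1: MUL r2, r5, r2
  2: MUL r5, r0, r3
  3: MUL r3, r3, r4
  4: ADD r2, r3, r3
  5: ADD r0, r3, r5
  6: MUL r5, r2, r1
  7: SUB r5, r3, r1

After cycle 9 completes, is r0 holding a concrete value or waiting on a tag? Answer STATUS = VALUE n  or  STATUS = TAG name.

STATUS = TAG Add2

  c1: issue SUB r2<-Add1  regs: r0:5,r1:7,r2:Add1,r3:4,r4:3,r5:1
  c2: issue MUL r2<-Mul1  regs: r0:5,r1:7,r2:Mul1,r3:4,r4:3,r5:1
  c3: CDB Add1=6; issue MUL r5<-Mul2  regs: r0:5,r1:7,r2:Mul1,r3:4,r4:3,r5:Mul2
  c4: stall  regs: r0:5,r1:7,r2:Mul1,r3:4,r4:3,r5:Mul2
  c5: stall  regs: r0:5,r1:7,r2:Mul1,r3:4,r4:3,r5:Mul2
  c6: stall  regs: r0:5,r1:7,r2:Mul1,r3:4,r4:3,r5:Mul2
  c7: CDB Mul1=6; issue MUL r3<-Mul1  regs: r0:5,r1:7,r2:6,r3:Mul1,r4:3,r5:Mul2
  c8: CDB Mul2=20; issue ADD r2<-Add1  regs: r0:5,r1:7,r2:Add1,r3:Mul1,r4:3,r5:20
  c9: issue ADD r0<-Add2  regs: r0:Add2,r1:7,r2:Add1,r3:Mul1,r4:3,r5:20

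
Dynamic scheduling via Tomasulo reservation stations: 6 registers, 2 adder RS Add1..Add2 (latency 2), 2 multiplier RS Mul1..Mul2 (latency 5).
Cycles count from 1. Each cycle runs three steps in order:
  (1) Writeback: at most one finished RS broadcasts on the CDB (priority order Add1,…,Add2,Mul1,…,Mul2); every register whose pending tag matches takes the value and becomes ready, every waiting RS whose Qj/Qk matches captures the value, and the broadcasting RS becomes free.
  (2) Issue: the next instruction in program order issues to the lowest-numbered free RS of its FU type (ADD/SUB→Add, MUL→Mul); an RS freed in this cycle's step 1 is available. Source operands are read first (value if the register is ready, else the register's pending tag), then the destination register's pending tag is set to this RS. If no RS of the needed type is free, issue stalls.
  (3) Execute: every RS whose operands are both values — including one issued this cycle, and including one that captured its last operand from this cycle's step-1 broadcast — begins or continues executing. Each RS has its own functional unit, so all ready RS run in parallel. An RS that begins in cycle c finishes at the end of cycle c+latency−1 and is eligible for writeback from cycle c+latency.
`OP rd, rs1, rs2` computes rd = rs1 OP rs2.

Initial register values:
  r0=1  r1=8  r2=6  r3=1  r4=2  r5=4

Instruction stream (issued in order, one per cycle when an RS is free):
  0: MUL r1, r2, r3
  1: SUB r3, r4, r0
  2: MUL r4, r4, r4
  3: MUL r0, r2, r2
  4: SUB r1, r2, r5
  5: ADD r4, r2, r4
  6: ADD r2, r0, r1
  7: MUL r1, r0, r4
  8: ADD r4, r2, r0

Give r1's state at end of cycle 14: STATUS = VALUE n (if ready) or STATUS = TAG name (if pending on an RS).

STATUS = TAG Mul2

  c1: issue MUL r1<-Mul1  regs: r0:1,r1:Mul1,r2:6,r3:1,r4:2,r5:4
  c2: issue SUB r3<-Add1  regs: r0:1,r1:Mul1,r2:6,r3:Add1,r4:2,r5:4
  c3: issue MUL r4<-Mul2  regs: r0:1,r1:Mul1,r2:6,r3:Add1,r4:Mul2,r5:4
  c4: CDB Add1=1; stall  regs: r0:1,r1:Mul1,r2:6,r3:1,r4:Mul2,r5:4
  c5: stall  regs: r0:1,r1:Mul1,r2:6,r3:1,r4:Mul2,r5:4
  c6: CDB Mul1=6; issue MUL r0<-Mul1  regs: r0:Mul1,r1:6,r2:6,r3:1,r4:Mul2,r5:4
  c7: issue SUB r1<-Add1  regs: r0:Mul1,r1:Add1,r2:6,r3:1,r4:Mul2,r5:4
  c8: CDB Mul2=4; issue ADD r4<-Add2  regs: r0:Mul1,r1:Add1,r2:6,r3:1,r4:Add2,r5:4
  c9: CDB Add1=2; issue ADD r2<-Add1  regs: r0:Mul1,r1:2,r2:Add1,r3:1,r4:Add2,r5:4
  c10: CDB Add2=10; issue MUL r1<-Mul2  regs: r0:Mul1,r1:Mul2,r2:Add1,r3:1,r4:10,r5:4
  c11: CDB Mul1=36; issue ADD r4<-Add2  regs: r0:36,r1:Mul2,r2:Add1,r3:1,r4:Add2,r5:4
  c12: -  regs: r0:36,r1:Mul2,r2:Add1,r3:1,r4:Add2,r5:4
  c13: CDB Add1=38  regs: r0:36,r1:Mul2,r2:38,r3:1,r4:Add2,r5:4
  c14: -  regs: r0:36,r1:Mul2,r2:38,r3:1,r4:Add2,r5:4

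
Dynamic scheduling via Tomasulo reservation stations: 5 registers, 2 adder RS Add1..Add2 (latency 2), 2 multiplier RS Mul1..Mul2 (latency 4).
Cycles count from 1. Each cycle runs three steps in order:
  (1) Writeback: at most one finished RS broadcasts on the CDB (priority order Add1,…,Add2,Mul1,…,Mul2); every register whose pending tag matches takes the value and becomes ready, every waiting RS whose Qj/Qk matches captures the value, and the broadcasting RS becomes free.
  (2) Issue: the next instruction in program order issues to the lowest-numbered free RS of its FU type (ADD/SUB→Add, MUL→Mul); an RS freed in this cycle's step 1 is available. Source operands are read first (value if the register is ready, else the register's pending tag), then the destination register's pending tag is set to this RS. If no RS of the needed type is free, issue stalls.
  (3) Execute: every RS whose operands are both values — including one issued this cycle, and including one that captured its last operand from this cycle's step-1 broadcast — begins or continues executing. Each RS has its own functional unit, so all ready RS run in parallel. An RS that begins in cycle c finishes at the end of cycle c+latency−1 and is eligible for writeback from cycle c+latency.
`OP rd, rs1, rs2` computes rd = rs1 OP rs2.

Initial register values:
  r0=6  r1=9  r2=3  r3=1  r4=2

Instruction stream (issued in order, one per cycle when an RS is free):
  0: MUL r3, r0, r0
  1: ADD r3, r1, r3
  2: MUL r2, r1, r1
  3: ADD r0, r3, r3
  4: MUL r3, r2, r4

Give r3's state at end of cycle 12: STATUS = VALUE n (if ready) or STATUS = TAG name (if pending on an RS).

  c1: issue MUL r3<-Mul1  regs: r0:6,r1:9,r2:3,r3:Mul1,r4:2
  c2: issue ADD r3<-Add1  regs: r0:6,r1:9,r2:3,r3:Add1,r4:2
  c3: issue MUL r2<-Mul2  regs: r0:6,r1:9,r2:Mul2,r3:Add1,r4:2
  c4: issue ADD r0<-Add2  regs: r0:Add2,r1:9,r2:Mul2,r3:Add1,r4:2
  c5: CDB Mul1=36; issue MUL r3<-Mul1  regs: r0:Add2,r1:9,r2:Mul2,r3:Mul1,r4:2
  c6: -  regs: r0:Add2,r1:9,r2:Mul2,r3:Mul1,r4:2
  c7: CDB Add1=45  regs: r0:Add2,r1:9,r2:Mul2,r3:Mul1,r4:2
  c8: CDB Mul2=81  regs: r0:Add2,r1:9,r2:81,r3:Mul1,r4:2
  c9: CDB Add2=90  regs: r0:90,r1:9,r2:81,r3:Mul1,r4:2
  c10: -  regs: r0:90,r1:9,r2:81,r3:Mul1,r4:2
  c11: -  regs: r0:90,r1:9,r2:81,r3:Mul1,r4:2
  c12: CDB Mul1=162  regs: r0:90,r1:9,r2:81,r3:162,r4:2

STATUS = VALUE 162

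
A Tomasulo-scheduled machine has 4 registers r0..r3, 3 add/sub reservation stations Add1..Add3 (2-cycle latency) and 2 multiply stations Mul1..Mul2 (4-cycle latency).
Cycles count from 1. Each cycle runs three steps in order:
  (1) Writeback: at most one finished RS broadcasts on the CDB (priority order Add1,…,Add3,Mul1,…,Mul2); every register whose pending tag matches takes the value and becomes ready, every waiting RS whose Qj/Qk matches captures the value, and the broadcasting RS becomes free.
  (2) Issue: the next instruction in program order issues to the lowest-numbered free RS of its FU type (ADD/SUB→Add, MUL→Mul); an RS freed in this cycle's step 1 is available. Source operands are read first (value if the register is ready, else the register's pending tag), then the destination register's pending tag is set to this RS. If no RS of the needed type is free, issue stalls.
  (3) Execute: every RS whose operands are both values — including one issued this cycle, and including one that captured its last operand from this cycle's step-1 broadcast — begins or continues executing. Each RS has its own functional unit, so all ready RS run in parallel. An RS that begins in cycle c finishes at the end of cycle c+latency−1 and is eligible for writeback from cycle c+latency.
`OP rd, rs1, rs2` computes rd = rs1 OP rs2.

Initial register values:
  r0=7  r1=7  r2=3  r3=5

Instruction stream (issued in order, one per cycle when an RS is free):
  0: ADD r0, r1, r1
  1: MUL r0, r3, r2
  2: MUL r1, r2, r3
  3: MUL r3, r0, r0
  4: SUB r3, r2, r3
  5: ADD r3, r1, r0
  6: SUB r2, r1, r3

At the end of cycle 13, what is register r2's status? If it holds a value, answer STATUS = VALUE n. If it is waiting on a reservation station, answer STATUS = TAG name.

c1: issue ADD r0<-Add1 | r0:Add1,r1:7,r2:3,r3:5
c2: issue MUL r0<-Mul1 | r0:Mul1,r1:7,r2:3,r3:5
c3: CDB Add1=14; issue MUL r1<-Mul2 | r0:Mul1,r1:Mul2,r2:3,r3:5
c4: stall | r0:Mul1,r1:Mul2,r2:3,r3:5
c5: stall | r0:Mul1,r1:Mul2,r2:3,r3:5
c6: CDB Mul1=15; issue MUL r3<-Mul1 | r0:15,r1:Mul2,r2:3,r3:Mul1
c7: CDB Mul2=15; issue SUB r3<-Add1 | r0:15,r1:15,r2:3,r3:Add1
c8: issue ADD r3<-Add2 | r0:15,r1:15,r2:3,r3:Add2
c9: issue SUB r2<-Add3 | r0:15,r1:15,r2:Add3,r3:Add2
c10: CDB Add2=30 | r0:15,r1:15,r2:Add3,r3:30
c11: CDB Mul1=225 | r0:15,r1:15,r2:Add3,r3:30
c12: CDB Add3=-15 | r0:15,r1:15,r2:-15,r3:30
c13: CDB Add1=-222 | r0:15,r1:15,r2:-15,r3:30

STATUS = VALUE -15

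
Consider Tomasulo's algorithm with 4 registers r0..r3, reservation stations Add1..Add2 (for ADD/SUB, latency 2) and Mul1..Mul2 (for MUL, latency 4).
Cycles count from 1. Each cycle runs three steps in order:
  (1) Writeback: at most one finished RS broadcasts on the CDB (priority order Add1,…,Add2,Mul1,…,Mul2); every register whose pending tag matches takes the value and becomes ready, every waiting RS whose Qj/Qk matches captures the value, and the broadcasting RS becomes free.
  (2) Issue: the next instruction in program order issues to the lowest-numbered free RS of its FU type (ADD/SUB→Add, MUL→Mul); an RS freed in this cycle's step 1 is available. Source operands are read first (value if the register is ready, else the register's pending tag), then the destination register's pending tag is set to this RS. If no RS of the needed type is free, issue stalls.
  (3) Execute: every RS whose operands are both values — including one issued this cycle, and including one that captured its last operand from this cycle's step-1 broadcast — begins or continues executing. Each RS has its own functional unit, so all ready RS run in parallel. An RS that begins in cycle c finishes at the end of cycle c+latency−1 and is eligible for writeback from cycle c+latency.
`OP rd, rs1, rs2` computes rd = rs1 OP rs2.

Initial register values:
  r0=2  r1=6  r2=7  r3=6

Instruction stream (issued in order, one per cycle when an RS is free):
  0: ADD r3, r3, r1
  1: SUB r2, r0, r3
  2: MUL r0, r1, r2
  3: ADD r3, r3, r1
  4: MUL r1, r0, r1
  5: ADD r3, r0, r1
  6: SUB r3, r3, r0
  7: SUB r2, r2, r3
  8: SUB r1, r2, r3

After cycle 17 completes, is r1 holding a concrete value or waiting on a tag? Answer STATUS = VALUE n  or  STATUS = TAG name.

STATUS = TAG Add2

  c1: issue ADD r3<-Add1  regs: r0:2,r1:6,r2:7,r3:Add1
  c2: issue SUB r2<-Add2  regs: r0:2,r1:6,r2:Add2,r3:Add1
  c3: CDB Add1=12; issue MUL r0<-Mul1  regs: r0:Mul1,r1:6,r2:Add2,r3:12
  c4: issue ADD r3<-Add1  regs: r0:Mul1,r1:6,r2:Add2,r3:Add1
  c5: CDB Add2=-10; issue MUL r1<-Mul2  regs: r0:Mul1,r1:Mul2,r2:-10,r3:Add1
  c6: CDB Add1=18; issue ADD r3<-Add1  regs: r0:Mul1,r1:Mul2,r2:-10,r3:Add1
  c7: issue SUB r3<-Add2  regs: r0:Mul1,r1:Mul2,r2:-10,r3:Add2
  c8: stall  regs: r0:Mul1,r1:Mul2,r2:-10,r3:Add2
  c9: CDB Mul1=-60; stall  regs: r0:-60,r1:Mul2,r2:-10,r3:Add2
  c10: stall  regs: r0:-60,r1:Mul2,r2:-10,r3:Add2
  c11: stall  regs: r0:-60,r1:Mul2,r2:-10,r3:Add2
  c12: stall  regs: r0:-60,r1:Mul2,r2:-10,r3:Add2
  c13: CDB Mul2=-360; stall  regs: r0:-60,r1:-360,r2:-10,r3:Add2
  c14: stall  regs: r0:-60,r1:-360,r2:-10,r3:Add2
  c15: CDB Add1=-420; issue SUB r2<-Add1  regs: r0:-60,r1:-360,r2:Add1,r3:Add2
  c16: stall  regs: r0:-60,r1:-360,r2:Add1,r3:Add2
  c17: CDB Add2=-360; issue SUB r1<-Add2  regs: r0:-60,r1:Add2,r2:Add1,r3:-360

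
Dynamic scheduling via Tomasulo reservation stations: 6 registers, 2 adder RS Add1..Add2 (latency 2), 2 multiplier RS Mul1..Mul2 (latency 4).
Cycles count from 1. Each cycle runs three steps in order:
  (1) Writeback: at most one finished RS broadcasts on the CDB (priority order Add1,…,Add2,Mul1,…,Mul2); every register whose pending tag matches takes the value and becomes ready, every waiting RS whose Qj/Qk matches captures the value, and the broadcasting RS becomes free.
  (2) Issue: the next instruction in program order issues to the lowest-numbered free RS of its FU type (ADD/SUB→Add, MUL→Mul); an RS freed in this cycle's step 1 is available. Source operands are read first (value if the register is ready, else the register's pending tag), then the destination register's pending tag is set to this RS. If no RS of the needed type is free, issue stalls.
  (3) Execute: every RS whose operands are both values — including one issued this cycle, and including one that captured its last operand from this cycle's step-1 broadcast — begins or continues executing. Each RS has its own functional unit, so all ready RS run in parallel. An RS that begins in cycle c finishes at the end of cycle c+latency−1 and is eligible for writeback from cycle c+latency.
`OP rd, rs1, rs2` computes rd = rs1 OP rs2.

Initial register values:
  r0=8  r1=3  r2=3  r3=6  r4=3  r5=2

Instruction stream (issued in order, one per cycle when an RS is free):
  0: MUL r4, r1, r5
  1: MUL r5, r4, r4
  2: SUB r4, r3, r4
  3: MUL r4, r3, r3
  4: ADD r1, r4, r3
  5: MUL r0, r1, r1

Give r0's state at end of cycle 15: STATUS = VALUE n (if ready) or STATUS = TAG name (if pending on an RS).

  c1: issue MUL r4<-Mul1  regs: r0:8,r1:3,r2:3,r3:6,r4:Mul1,r5:2
  c2: issue MUL r5<-Mul2  regs: r0:8,r1:3,r2:3,r3:6,r4:Mul1,r5:Mul2
  c3: issue SUB r4<-Add1  regs: r0:8,r1:3,r2:3,r3:6,r4:Add1,r5:Mul2
  c4: stall  regs: r0:8,r1:3,r2:3,r3:6,r4:Add1,r5:Mul2
  c5: CDB Mul1=6; issue MUL r4<-Mul1  regs: r0:8,r1:3,r2:3,r3:6,r4:Mul1,r5:Mul2
  c6: issue ADD r1<-Add2  regs: r0:8,r1:Add2,r2:3,r3:6,r4:Mul1,r5:Mul2
  c7: CDB Add1=0; stall  regs: r0:8,r1:Add2,r2:3,r3:6,r4:Mul1,r5:Mul2
  c8: stall  regs: r0:8,r1:Add2,r2:3,r3:6,r4:Mul1,r5:Mul2
  c9: CDB Mul1=36; issue MUL r0<-Mul1  regs: r0:Mul1,r1:Add2,r2:3,r3:6,r4:36,r5:Mul2
  c10: CDB Mul2=36  regs: r0:Mul1,r1:Add2,r2:3,r3:6,r4:36,r5:36
  c11: CDB Add2=42  regs: r0:Mul1,r1:42,r2:3,r3:6,r4:36,r5:36
  c12: -  regs: r0:Mul1,r1:42,r2:3,r3:6,r4:36,r5:36
  c13: -  regs: r0:Mul1,r1:42,r2:3,r3:6,r4:36,r5:36
  c14: -  regs: r0:Mul1,r1:42,r2:3,r3:6,r4:36,r5:36
  c15: CDB Mul1=1764  regs: r0:1764,r1:42,r2:3,r3:6,r4:36,r5:36

STATUS = VALUE 1764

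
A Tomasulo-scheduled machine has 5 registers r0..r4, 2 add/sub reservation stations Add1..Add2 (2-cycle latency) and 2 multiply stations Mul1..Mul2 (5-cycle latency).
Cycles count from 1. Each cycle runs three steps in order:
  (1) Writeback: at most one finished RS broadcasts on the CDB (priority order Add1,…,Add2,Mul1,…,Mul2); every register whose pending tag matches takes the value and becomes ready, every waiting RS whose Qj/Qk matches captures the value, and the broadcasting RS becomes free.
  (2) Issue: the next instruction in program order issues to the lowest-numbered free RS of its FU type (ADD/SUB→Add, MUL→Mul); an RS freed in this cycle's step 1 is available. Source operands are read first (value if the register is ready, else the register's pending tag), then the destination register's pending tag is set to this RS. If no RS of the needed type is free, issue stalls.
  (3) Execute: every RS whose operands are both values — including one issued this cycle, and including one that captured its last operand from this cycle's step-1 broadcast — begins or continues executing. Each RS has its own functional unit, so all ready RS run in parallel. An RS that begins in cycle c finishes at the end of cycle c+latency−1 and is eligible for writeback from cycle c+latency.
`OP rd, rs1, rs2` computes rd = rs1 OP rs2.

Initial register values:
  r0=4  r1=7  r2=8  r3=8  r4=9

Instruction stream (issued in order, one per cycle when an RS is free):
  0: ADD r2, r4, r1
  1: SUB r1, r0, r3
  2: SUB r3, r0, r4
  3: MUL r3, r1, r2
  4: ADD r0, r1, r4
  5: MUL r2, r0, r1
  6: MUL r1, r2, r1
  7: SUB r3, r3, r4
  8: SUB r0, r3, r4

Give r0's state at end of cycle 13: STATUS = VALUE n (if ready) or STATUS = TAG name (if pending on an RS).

cycle 1: issue ADD r2<-Add1 // r0:4,r1:7,r2:Add1,r3:8,r4:9
cycle 2: issue SUB r1<-Add2 // r0:4,r1:Add2,r2:Add1,r3:8,r4:9
cycle 3: CDB Add1=16; issue SUB r3<-Add1 // r0:4,r1:Add2,r2:16,r3:Add1,r4:9
cycle 4: CDB Add2=-4; issue MUL r3<-Mul1 // r0:4,r1:-4,r2:16,r3:Mul1,r4:9
cycle 5: CDB Add1=-5; issue ADD r0<-Add1 // r0:Add1,r1:-4,r2:16,r3:Mul1,r4:9
cycle 6: issue MUL r2<-Mul2 // r0:Add1,r1:-4,r2:Mul2,r3:Mul1,r4:9
cycle 7: CDB Add1=5; stall // r0:5,r1:-4,r2:Mul2,r3:Mul1,r4:9
cycle 8: stall // r0:5,r1:-4,r2:Mul2,r3:Mul1,r4:9
cycle 9: CDB Mul1=-64; issue MUL r1<-Mul1 // r0:5,r1:Mul1,r2:Mul2,r3:-64,r4:9
cycle 10: issue SUB r3<-Add1 // r0:5,r1:Mul1,r2:Mul2,r3:Add1,r4:9
cycle 11: issue SUB r0<-Add2 // r0:Add2,r1:Mul1,r2:Mul2,r3:Add1,r4:9
cycle 12: CDB Add1=-73 // r0:Add2,r1:Mul1,r2:Mul2,r3:-73,r4:9
cycle 13: CDB Mul2=-20 // r0:Add2,r1:Mul1,r2:-20,r3:-73,r4:9

STATUS = TAG Add2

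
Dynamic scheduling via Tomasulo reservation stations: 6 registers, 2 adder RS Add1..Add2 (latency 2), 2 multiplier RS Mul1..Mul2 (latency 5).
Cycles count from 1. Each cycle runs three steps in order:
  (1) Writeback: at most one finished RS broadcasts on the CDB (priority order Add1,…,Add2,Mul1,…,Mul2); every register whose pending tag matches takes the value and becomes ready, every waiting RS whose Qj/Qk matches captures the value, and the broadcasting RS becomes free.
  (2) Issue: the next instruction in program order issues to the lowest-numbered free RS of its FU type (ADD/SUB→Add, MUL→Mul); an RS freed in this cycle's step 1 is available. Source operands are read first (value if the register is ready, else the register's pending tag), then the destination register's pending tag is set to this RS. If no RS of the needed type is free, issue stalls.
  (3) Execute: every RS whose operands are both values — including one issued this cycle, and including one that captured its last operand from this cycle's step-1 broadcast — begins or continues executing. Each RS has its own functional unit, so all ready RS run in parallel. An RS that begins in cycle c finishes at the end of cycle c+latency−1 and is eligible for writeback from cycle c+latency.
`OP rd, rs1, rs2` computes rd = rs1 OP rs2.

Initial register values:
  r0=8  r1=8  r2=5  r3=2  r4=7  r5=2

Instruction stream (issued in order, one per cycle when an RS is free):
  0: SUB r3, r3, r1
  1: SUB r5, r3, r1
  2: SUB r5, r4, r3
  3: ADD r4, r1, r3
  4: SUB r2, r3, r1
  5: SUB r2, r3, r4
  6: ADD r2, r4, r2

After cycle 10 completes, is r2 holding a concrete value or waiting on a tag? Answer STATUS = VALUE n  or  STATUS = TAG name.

STATUS = TAG Add2

  c1: issue SUB r3<-Add1  regs: r0:8,r1:8,r2:5,r3:Add1,r4:7,r5:2
  c2: issue SUB r5<-Add2  regs: r0:8,r1:8,r2:5,r3:Add1,r4:7,r5:Add2
  c3: CDB Add1=-6; issue SUB r5<-Add1  regs: r0:8,r1:8,r2:5,r3:-6,r4:7,r5:Add1
  c4: stall  regs: r0:8,r1:8,r2:5,r3:-6,r4:7,r5:Add1
  c5: CDB Add1=13; issue ADD r4<-Add1  regs: r0:8,r1:8,r2:5,r3:-6,r4:Add1,r5:13
  c6: CDB Add2=-14; issue SUB r2<-Add2  regs: r0:8,r1:8,r2:Add2,r3:-6,r4:Add1,r5:13
  c7: CDB Add1=2; issue SUB r2<-Add1  regs: r0:8,r1:8,r2:Add1,r3:-6,r4:2,r5:13
  c8: CDB Add2=-14; issue ADD r2<-Add2  regs: r0:8,r1:8,r2:Add2,r3:-6,r4:2,r5:13
  c9: CDB Add1=-8  regs: r0:8,r1:8,r2:Add2,r3:-6,r4:2,r5:13
  c10: -  regs: r0:8,r1:8,r2:Add2,r3:-6,r4:2,r5:13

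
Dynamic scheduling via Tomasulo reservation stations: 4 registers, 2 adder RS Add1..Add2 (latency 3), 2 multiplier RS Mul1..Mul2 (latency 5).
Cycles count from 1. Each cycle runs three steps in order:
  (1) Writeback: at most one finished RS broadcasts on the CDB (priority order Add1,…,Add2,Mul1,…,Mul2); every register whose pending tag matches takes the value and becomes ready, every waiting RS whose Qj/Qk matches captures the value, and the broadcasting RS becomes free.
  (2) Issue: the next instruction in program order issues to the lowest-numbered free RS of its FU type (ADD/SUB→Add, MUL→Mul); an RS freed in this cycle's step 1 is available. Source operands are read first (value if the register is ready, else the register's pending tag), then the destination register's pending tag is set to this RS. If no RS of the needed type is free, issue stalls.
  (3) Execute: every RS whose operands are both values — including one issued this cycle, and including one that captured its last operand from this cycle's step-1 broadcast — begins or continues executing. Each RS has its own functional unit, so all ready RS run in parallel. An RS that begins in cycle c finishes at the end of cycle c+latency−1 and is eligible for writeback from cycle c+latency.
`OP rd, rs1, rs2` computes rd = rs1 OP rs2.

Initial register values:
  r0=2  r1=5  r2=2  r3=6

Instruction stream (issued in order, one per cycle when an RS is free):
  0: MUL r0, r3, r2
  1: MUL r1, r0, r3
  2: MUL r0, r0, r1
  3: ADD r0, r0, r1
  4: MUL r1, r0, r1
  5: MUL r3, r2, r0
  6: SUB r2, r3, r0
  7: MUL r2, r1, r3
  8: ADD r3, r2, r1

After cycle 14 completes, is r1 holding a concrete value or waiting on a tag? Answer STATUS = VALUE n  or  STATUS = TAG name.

  c1: issue MUL r0<-Mul1  regs: r0:Mul1,r1:5,r2:2,r3:6
  c2: issue MUL r1<-Mul2  regs: r0:Mul1,r1:Mul2,r2:2,r3:6
  c3: stall  regs: r0:Mul1,r1:Mul2,r2:2,r3:6
  c4: stall  regs: r0:Mul1,r1:Mul2,r2:2,r3:6
  c5: stall  regs: r0:Mul1,r1:Mul2,r2:2,r3:6
  c6: CDB Mul1=12; issue MUL r0<-Mul1  regs: r0:Mul1,r1:Mul2,r2:2,r3:6
  c7: issue ADD r0<-Add1  regs: r0:Add1,r1:Mul2,r2:2,r3:6
  c8: stall  regs: r0:Add1,r1:Mul2,r2:2,r3:6
  c9: stall  regs: r0:Add1,r1:Mul2,r2:2,r3:6
  c10: stall  regs: r0:Add1,r1:Mul2,r2:2,r3:6
  c11: CDB Mul2=72; issue MUL r1<-Mul2  regs: r0:Add1,r1:Mul2,r2:2,r3:6
  c12: stall  regs: r0:Add1,r1:Mul2,r2:2,r3:6
  c13: stall  regs: r0:Add1,r1:Mul2,r2:2,r3:6
  c14: stall  regs: r0:Add1,r1:Mul2,r2:2,r3:6

STATUS = TAG Mul2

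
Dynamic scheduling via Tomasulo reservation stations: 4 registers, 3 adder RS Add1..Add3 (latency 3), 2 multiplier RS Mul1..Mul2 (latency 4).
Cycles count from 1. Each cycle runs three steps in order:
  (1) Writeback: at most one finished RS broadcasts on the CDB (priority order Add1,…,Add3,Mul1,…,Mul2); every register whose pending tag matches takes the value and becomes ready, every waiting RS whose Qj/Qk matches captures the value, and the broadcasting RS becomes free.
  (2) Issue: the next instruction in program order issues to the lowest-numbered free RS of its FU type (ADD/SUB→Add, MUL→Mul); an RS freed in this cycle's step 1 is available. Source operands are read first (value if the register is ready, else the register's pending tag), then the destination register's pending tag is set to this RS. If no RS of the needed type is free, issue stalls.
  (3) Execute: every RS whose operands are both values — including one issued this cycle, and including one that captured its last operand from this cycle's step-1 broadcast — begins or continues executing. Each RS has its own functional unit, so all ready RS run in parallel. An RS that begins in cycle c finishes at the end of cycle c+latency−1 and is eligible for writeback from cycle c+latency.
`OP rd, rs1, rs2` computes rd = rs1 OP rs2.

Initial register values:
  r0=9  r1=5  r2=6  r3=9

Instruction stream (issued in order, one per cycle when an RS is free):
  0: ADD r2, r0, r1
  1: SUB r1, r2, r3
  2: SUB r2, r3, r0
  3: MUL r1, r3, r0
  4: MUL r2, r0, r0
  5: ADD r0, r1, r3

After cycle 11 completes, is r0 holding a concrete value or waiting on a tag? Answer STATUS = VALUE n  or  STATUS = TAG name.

STATUS = VALUE 90

c1: issue ADD r2<-Add1 | r0:9,r1:5,r2:Add1,r3:9
c2: issue SUB r1<-Add2 | r0:9,r1:Add2,r2:Add1,r3:9
c3: issue SUB r2<-Add3 | r0:9,r1:Add2,r2:Add3,r3:9
c4: CDB Add1=14; issue MUL r1<-Mul1 | r0:9,r1:Mul1,r2:Add3,r3:9
c5: issue MUL r2<-Mul2 | r0:9,r1:Mul1,r2:Mul2,r3:9
c6: CDB Add3=0; issue ADD r0<-Add1 | r0:Add1,r1:Mul1,r2:Mul2,r3:9
c7: CDB Add2=5 | r0:Add1,r1:Mul1,r2:Mul2,r3:9
c8: CDB Mul1=81 | r0:Add1,r1:81,r2:Mul2,r3:9
c9: CDB Mul2=81 | r0:Add1,r1:81,r2:81,r3:9
c10: - | r0:Add1,r1:81,r2:81,r3:9
c11: CDB Add1=90 | r0:90,r1:81,r2:81,r3:9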